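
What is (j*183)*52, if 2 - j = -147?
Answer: 1417884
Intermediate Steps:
j = 149 (j = 2 - 1*(-147) = 2 + 147 = 149)
(j*183)*52 = (149*183)*52 = 27267*52 = 1417884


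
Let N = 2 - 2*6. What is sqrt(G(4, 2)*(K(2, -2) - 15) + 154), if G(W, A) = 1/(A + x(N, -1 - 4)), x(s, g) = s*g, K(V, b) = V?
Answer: sqrt(615)/2 ≈ 12.400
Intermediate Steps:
N = -10 (N = 2 - 12 = -10)
x(s, g) = g*s
G(W, A) = 1/(50 + A) (G(W, A) = 1/(A + (-1 - 4)*(-10)) = 1/(A - 5*(-10)) = 1/(A + 50) = 1/(50 + A))
sqrt(G(4, 2)*(K(2, -2) - 15) + 154) = sqrt((2 - 15)/(50 + 2) + 154) = sqrt(-13/52 + 154) = sqrt((1/52)*(-13) + 154) = sqrt(-1/4 + 154) = sqrt(615/4) = sqrt(615)/2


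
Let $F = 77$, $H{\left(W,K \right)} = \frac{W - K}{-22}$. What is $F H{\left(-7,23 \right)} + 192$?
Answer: $297$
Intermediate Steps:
$H{\left(W,K \right)} = - \frac{W}{22} + \frac{K}{22}$ ($H{\left(W,K \right)} = \left(W - K\right) \left(- \frac{1}{22}\right) = - \frac{W}{22} + \frac{K}{22}$)
$F H{\left(-7,23 \right)} + 192 = 77 \left(\left(- \frac{1}{22}\right) \left(-7\right) + \frac{1}{22} \cdot 23\right) + 192 = 77 \left(\frac{7}{22} + \frac{23}{22}\right) + 192 = 77 \cdot \frac{15}{11} + 192 = 105 + 192 = 297$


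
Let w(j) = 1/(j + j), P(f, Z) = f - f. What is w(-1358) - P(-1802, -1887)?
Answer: -1/2716 ≈ -0.00036819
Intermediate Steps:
P(f, Z) = 0
w(j) = 1/(2*j)
w(-1358) - P(-1802, -1887) = (½)/(-1358) - 1*0 = (½)*(-1/1358) + 0 = -1/2716 + 0 = -1/2716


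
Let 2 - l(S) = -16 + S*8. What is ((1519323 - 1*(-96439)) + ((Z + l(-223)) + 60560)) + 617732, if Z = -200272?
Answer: 2095584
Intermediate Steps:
l(S) = 18 - 8*S (l(S) = 2 - (-16 + S*8) = 2 - (-16 + 8*S) = 2 + (16 - 8*S) = 18 - 8*S)
((1519323 - 1*(-96439)) + ((Z + l(-223)) + 60560)) + 617732 = ((1519323 - 1*(-96439)) + ((-200272 + (18 - 8*(-223))) + 60560)) + 617732 = ((1519323 + 96439) + ((-200272 + (18 + 1784)) + 60560)) + 617732 = (1615762 + ((-200272 + 1802) + 60560)) + 617732 = (1615762 + (-198470 + 60560)) + 617732 = (1615762 - 137910) + 617732 = 1477852 + 617732 = 2095584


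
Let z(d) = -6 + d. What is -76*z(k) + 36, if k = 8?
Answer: -116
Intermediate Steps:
-76*z(k) + 36 = -76*(-6 + 8) + 36 = -76*2 + 36 = -152 + 36 = -116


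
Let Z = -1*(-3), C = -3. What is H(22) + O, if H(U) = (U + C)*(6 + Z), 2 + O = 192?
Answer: 361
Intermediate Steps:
Z = 3
O = 190 (O = -2 + 192 = 190)
H(U) = -27 + 9*U (H(U) = (U - 3)*(6 + 3) = (-3 + U)*9 = -27 + 9*U)
H(22) + O = (-27 + 9*22) + 190 = (-27 + 198) + 190 = 171 + 190 = 361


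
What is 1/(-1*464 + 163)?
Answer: -1/301 ≈ -0.0033223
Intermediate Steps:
1/(-1*464 + 163) = 1/(-464 + 163) = 1/(-301) = -1/301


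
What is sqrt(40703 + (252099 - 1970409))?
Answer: I*sqrt(1677607) ≈ 1295.2*I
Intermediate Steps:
sqrt(40703 + (252099 - 1970409)) = sqrt(40703 - 1718310) = sqrt(-1677607) = I*sqrt(1677607)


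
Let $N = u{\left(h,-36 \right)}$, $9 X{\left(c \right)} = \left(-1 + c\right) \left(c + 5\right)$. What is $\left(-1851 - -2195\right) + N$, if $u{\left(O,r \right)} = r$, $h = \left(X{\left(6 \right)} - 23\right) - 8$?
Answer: $308$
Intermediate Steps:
$X{\left(c \right)} = \frac{\left(-1 + c\right) \left(5 + c\right)}{9}$ ($X{\left(c \right)} = \frac{\left(-1 + c\right) \left(c + 5\right)}{9} = \frac{\left(-1 + c\right) \left(5 + c\right)}{9}$)
$h = - \frac{224}{9}$ ($h = \left(\left(- \frac{5}{9} + \frac{6^{2}}{9} + \frac{4}{9} \cdot 6\right) - 23\right) - 8 = \left(\left(- \frac{5}{9} + \frac{1}{9} \cdot 36 + \frac{8}{3}\right) - 23\right) - 8 = \left(\left(- \frac{5}{9} + 4 + \frac{8}{3}\right) - 23\right) - 8 = \left(\frac{55}{9} - 23\right) - 8 = - \frac{152}{9} - 8 = - \frac{224}{9} \approx -24.889$)
$N = -36$
$\left(-1851 - -2195\right) + N = \left(-1851 - -2195\right) - 36 = \left(-1851 + 2195\right) - 36 = 344 - 36 = 308$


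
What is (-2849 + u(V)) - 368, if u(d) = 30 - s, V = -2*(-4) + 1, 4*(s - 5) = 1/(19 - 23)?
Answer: -51071/16 ≈ -3191.9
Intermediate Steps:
s = 79/16 (s = 5 + 1/(4*(19 - 23)) = 5 + (¼)/(-4) = 5 + (¼)*(-¼) = 5 - 1/16 = 79/16 ≈ 4.9375)
V = 9 (V = 8 + 1 = 9)
u(d) = 401/16 (u(d) = 30 - 1*79/16 = 30 - 79/16 = 401/16)
(-2849 + u(V)) - 368 = (-2849 + 401/16) - 368 = -45183/16 - 368 = -51071/16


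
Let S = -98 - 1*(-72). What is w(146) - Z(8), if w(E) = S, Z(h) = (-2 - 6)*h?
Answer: 38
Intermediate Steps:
Z(h) = -8*h
S = -26 (S = -98 + 72 = -26)
w(E) = -26
w(146) - Z(8) = -26 - (-8)*8 = -26 - 1*(-64) = -26 + 64 = 38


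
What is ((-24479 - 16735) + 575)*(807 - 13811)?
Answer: 528469556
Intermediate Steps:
((-24479 - 16735) + 575)*(807 - 13811) = (-41214 + 575)*(-13004) = -40639*(-13004) = 528469556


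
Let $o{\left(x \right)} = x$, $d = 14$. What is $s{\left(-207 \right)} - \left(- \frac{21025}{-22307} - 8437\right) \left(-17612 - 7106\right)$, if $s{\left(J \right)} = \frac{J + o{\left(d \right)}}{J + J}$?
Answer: $- \frac{1925725428066517}{9235098} \approx -2.0852 \cdot 10^{8}$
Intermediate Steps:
$s{\left(J \right)} = \frac{14 + J}{2 J}$ ($s{\left(J \right)} = \frac{J + 14}{J + J} = \frac{14 + J}{2 J}$)
$s{\left(-207 \right)} - \left(- \frac{21025}{-22307} - 8437\right) \left(-17612 - 7106\right) = \frac{14 - 207}{2 \left(-207\right)} - \left(- \frac{21025}{-22307} - 8437\right) \left(-17612 - 7106\right) = \frac{1}{2} \left(- \frac{1}{207}\right) \left(-193\right) - \left(\left(-21025\right) \left(- \frac{1}{22307}\right) - 8437\right) \left(-24718\right) = \frac{193}{414} - \left(\frac{21025}{22307} - 8437\right) \left(-24718\right) = \frac{193}{414} - \left(- \frac{188183134}{22307}\right) \left(-24718\right) = \frac{193}{414} - \frac{4651510706212}{22307} = - \frac{1925725428066517}{9235098}$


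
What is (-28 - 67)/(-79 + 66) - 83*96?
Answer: -103489/13 ≈ -7960.7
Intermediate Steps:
(-28 - 67)/(-79 + 66) - 83*96 = -95/(-13) - 7968 = -95*(-1/13) - 7968 = 95/13 - 7968 = -103489/13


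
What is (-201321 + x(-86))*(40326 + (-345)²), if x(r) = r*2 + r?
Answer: -32121815229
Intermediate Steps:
x(r) = 3*r (x(r) = 2*r + r = 3*r)
(-201321 + x(-86))*(40326 + (-345)²) = (-201321 + 3*(-86))*(40326 + (-345)²) = (-201321 - 258)*(40326 + 119025) = -201579*159351 = -32121815229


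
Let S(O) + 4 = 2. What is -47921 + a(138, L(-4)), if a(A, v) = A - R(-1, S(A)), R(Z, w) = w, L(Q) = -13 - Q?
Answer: -47781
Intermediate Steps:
S(O) = -2 (S(O) = -4 + 2 = -2)
a(A, v) = 2 + A (a(A, v) = A - 1*(-2) = A + 2 = 2 + A)
-47921 + a(138, L(-4)) = -47921 + (2 + 138) = -47921 + 140 = -47781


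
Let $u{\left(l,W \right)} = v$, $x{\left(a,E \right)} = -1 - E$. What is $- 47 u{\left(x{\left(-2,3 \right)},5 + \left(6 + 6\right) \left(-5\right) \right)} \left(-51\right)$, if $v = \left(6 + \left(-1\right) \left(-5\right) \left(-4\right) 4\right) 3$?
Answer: $-532134$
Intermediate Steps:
$v = -222$ ($v = \left(6 + 5 \left(-4\right) 4\right) 3 = \left(6 - 80\right) 3 = \left(-74\right) 3 = -222$)
$u{\left(l,W \right)} = -222$
$- 47 u{\left(x{\left(-2,3 \right)},5 + \left(6 + 6\right) \left(-5\right) \right)} \left(-51\right) = \left(-47\right) \left(-222\right) \left(-51\right) = 10434 \left(-51\right) = -532134$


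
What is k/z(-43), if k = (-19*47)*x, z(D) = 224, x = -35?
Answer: 4465/32 ≈ 139.53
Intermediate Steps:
k = 31255 (k = -19*47*(-35) = -893*(-35) = 31255)
k/z(-43) = 31255/224 = 31255*(1/224) = 4465/32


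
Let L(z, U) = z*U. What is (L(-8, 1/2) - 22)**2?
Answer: 676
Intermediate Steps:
L(z, U) = U*z
(L(-8, 1/2) - 22)**2 = (-8/2 - 22)**2 = ((1/2)*(-8) - 22)**2 = (-4 - 22)**2 = (-26)**2 = 676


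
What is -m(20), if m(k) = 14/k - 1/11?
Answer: -67/110 ≈ -0.60909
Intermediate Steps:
m(k) = -1/11 + 14/k (m(k) = 14/k - 1*1/11 = 14/k - 1/11 = -1/11 + 14/k)
-m(20) = -(154 - 1*20)/(11*20) = -(154 - 20)/(11*20) = -134/(11*20) = -1*67/110 = -67/110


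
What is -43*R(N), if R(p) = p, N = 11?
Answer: -473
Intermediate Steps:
-43*R(N) = -43*11 = -473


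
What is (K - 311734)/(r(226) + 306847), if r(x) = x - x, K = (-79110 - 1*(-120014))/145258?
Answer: -22640908234/22285990763 ≈ -1.0159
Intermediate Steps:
K = 20452/72629 (K = (-79110 + 120014)*(1/145258) = 40904*(1/145258) = 20452/72629 ≈ 0.28160)
r(x) = 0
(K - 311734)/(r(226) + 306847) = (20452/72629 - 311734)/(0 + 306847) = -22640908234/72629/306847 = -22640908234/72629*1/306847 = -22640908234/22285990763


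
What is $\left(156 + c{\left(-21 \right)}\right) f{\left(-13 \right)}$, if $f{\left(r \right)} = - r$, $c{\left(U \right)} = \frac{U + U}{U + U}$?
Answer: $2041$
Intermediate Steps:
$c{\left(U \right)} = 1$ ($c{\left(U \right)} = \frac{2 U}{2 U} = 2 U \frac{1}{2 U} = 1$)
$\left(156 + c{\left(-21 \right)}\right) f{\left(-13 \right)} = \left(156 + 1\right) \left(\left(-1\right) \left(-13\right)\right) = 157 \cdot 13 = 2041$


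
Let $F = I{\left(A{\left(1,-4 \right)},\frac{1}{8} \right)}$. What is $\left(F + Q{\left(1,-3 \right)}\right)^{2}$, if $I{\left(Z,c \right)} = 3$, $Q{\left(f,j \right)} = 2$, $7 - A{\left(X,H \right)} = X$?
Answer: $25$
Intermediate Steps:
$A{\left(X,H \right)} = 7 - X$
$F = 3$
$\left(F + Q{\left(1,-3 \right)}\right)^{2} = \left(3 + 2\right)^{2} = 5^{2} = 25$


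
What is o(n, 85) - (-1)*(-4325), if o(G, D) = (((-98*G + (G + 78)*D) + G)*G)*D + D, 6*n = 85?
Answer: 23324030/3 ≈ 7.7747e+6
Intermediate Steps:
n = 85/6 (n = (1/6)*85 = 85/6 ≈ 14.167)
o(G, D) = D + D*G*(-97*G + D*(78 + G)) (o(G, D) = (((-98*G + (78 + G)*D) + G)*G)*D + D = (((-98*G + D*(78 + G)) + G)*G)*D + D = ((-97*G + D*(78 + G))*G)*D + D = (G*(-97*G + D*(78 + G)))*D + D = D*G*(-97*G + D*(78 + G)) + D = D + D*G*(-97*G + D*(78 + G)))
o(n, 85) - (-1)*(-4325) = 85*(1 - 97*(85/6)**2 + 85*(85/6)**2 + 78*85*(85/6)) - (-1)*(-4325) = 85*(1 - 97*7225/36 + 85*(7225/36) + 93925) - 1*4325 = 85*(1 - 700825/36 + 614125/36 + 93925) - 4325 = 85*(274553/3) - 4325 = 23337005/3 - 4325 = 23324030/3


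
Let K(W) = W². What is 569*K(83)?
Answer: 3919841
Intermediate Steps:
569*K(83) = 569*83² = 569*6889 = 3919841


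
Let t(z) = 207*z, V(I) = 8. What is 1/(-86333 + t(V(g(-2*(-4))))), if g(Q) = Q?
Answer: -1/84677 ≈ -1.1810e-5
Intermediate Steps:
1/(-86333 + t(V(g(-2*(-4))))) = 1/(-86333 + 207*8) = 1/(-86333 + 1656) = 1/(-84677) = -1/84677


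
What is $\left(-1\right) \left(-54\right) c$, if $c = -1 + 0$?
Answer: $-54$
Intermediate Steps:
$c = -1$
$\left(-1\right) \left(-54\right) c = \left(-1\right) \left(-54\right) \left(-1\right) = 54 \left(-1\right) = -54$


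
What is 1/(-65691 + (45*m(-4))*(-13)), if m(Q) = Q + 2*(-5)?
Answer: -1/57501 ≈ -1.7391e-5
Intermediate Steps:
m(Q) = -10 + Q (m(Q) = Q - 10 = -10 + Q)
1/(-65691 + (45*m(-4))*(-13)) = 1/(-65691 + (45*(-10 - 4))*(-13)) = 1/(-65691 + (45*(-14))*(-13)) = 1/(-65691 - 630*(-13)) = 1/(-65691 + 8190) = 1/(-57501) = -1/57501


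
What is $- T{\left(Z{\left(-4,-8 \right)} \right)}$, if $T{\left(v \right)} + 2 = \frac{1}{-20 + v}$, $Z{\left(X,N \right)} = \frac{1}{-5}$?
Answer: $\frac{207}{101} \approx 2.0495$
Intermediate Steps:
$Z{\left(X,N \right)} = - \frac{1}{5}$
$T{\left(v \right)} = -2 + \frac{1}{-20 + v}$
$- T{\left(Z{\left(-4,-8 \right)} \right)} = - \frac{41 - - \frac{2}{5}}{-20 - \frac{1}{5}} = - \frac{41 + \frac{2}{5}}{- \frac{101}{5}} = - \frac{\left(-5\right) 207}{101 \cdot 5} = \left(-1\right) \left(- \frac{207}{101}\right) = \frac{207}{101}$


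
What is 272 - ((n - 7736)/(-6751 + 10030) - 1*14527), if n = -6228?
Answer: 48539885/3279 ≈ 14803.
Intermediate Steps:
272 - ((n - 7736)/(-6751 + 10030) - 1*14527) = 272 - ((-6228 - 7736)/(-6751 + 10030) - 1*14527) = 272 - (-13964/3279 - 14527) = 272 - 1*(-47647997/3279) = 272 + 47647997/3279 = 48539885/3279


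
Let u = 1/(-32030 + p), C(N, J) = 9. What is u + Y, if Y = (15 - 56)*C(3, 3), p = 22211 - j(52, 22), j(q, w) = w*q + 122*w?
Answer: -5035744/13647 ≈ -369.00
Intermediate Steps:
j(q, w) = 122*w + q*w (j(q, w) = q*w + 122*w = 122*w + q*w)
p = 18383 (p = 22211 - 22*(122 + 52) = 22211 - 22*174 = 22211 - 1*3828 = 22211 - 3828 = 18383)
Y = -369 (Y = (15 - 56)*9 = -41*9 = -369)
u = -1/13647 (u = 1/(-32030 + 18383) = 1/(-13647) = -1/13647 ≈ -7.3276e-5)
u + Y = -1/13647 - 369 = -5035744/13647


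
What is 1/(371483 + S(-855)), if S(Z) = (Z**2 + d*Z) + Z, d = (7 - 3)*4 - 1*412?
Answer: 1/1440233 ≈ 6.9433e-7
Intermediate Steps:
d = -396 (d = 4*4 - 412 = 16 - 412 = -396)
S(Z) = Z**2 - 395*Z (S(Z) = (Z**2 - 396*Z) + Z = Z**2 - 395*Z)
1/(371483 + S(-855)) = 1/(371483 - 855*(-395 - 855)) = 1/(371483 - 855*(-1250)) = 1/(371483 + 1068750) = 1/1440233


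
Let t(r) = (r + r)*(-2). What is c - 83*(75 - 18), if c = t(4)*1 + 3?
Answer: -4744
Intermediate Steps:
t(r) = -4*r (t(r) = (2*r)*(-2) = -4*r)
c = -13 (c = -4*4*1 + 3 = -16*1 + 3 = -16 + 3 = -13)
c - 83*(75 - 18) = -13 - 83*(75 - 18) = -13 - 83*57 = -13 - 4731 = -4744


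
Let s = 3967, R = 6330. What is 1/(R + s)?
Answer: 1/10297 ≈ 9.7116e-5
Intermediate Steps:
1/(R + s) = 1/(6330 + 3967) = 1/10297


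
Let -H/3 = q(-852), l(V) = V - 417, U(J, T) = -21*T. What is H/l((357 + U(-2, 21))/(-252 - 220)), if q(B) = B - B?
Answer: 0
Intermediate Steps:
l(V) = -417 + V
q(B) = 0
H = 0 (H = -3*0 = 0)
H/l((357 + U(-2, 21))/(-252 - 220)) = 0/(-417 + (357 - 21*21)/(-252 - 220)) = 0/(-417 + (357 - 441)/(-472)) = 0/(-417 - 84*(-1/472)) = 0/(-417 + 21/118) = 0/(-49185/118) = 0*(-118/49185) = 0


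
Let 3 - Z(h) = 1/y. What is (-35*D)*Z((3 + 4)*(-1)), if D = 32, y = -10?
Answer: -3472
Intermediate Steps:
Z(h) = 31/10 (Z(h) = 3 - 1/(-10) = 3 - 1*(-⅒) = 3 + ⅒ = 31/10)
(-35*D)*Z((3 + 4)*(-1)) = -35*32*(31/10) = -1120*31/10 = -3472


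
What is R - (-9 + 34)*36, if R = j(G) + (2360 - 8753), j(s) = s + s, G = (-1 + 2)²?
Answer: -7291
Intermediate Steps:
G = 1 (G = 1² = 1)
j(s) = 2*s
R = -6391 (R = 2*1 + (2360 - 8753) = 2 - 6393 = -6391)
R - (-9 + 34)*36 = -6391 - (-9 + 34)*36 = -6391 - 25*36 = -6391 - 1*900 = -6391 - 900 = -7291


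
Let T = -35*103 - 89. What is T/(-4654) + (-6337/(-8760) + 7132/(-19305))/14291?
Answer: 22891927796429/28840202356680 ≈ 0.79375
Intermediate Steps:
T = -3694 (T = -3605 - 89 = -3694)
T/(-4654) + (-6337/(-8760) + 7132/(-19305))/14291 = -3694/(-4654) + (-6337/(-8760) + 7132/(-19305))/14291 = -3694*(-1/4654) + (-6337*(-1/8760) + 7132*(-1/19305))*(1/14291) = 1847/2327 + (6337/8760 - 7132/19305)*(1/14291) = 1847/2327 + (3990631/11274120)*(1/14291) = 1847/2327 + 3990631/161118448920 = 22891927796429/28840202356680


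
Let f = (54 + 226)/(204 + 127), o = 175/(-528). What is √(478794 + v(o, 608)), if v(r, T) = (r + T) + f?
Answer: √915175020324873/43692 ≈ 692.39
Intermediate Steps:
o = -175/528 (o = 175*(-1/528) = -175/528 ≈ -0.33144)
f = 280/331 ≈ 0.84592
v(r, T) = 280/331 + T + r (v(r, T) = (r + T) + 280/331 = (T + r) + 280/331 = 280/331 + T + r)
√(478794 + v(o, 608)) = √(478794 + (280/331 + 608 - 175/528)) = √(478794 + 106348859/174768) = √(83784218651/174768) = √915175020324873/43692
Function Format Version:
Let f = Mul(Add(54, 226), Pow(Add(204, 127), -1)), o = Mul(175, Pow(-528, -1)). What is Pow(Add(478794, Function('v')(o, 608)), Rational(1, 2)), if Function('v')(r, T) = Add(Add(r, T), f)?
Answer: Mul(Rational(1, 43692), Pow(915175020324873, Rational(1, 2))) ≈ 692.39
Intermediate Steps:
o = Rational(-175, 528) (o = Mul(175, Rational(-1, 528)) = Rational(-175, 528) ≈ -0.33144)
f = Rational(280, 331) (f = Mul(280, Pow(331, -1)) = Mul(280, Rational(1, 331)) = Rational(280, 331) ≈ 0.84592)
Function('v')(r, T) = Add(Rational(280, 331), T, r) (Function('v')(r, T) = Add(Add(r, T), Rational(280, 331)) = Add(Add(T, r), Rational(280, 331)) = Add(Rational(280, 331), T, r))
Pow(Add(478794, Function('v')(o, 608)), Rational(1, 2)) = Pow(Add(478794, Add(Rational(280, 331), 608, Rational(-175, 528))), Rational(1, 2)) = Pow(Add(478794, Rational(106348859, 174768)), Rational(1, 2)) = Pow(Rational(83784218651, 174768), Rational(1, 2)) = Mul(Rational(1, 43692), Pow(915175020324873, Rational(1, 2)))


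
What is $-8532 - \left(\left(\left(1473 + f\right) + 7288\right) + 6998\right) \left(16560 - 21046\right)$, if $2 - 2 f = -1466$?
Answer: $73979066$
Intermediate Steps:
$f = 734$ ($f = 1 - -733 = 1 + 733 = 734$)
$-8532 - \left(\left(\left(1473 + f\right) + 7288\right) + 6998\right) \left(16560 - 21046\right) = -8532 - \left(\left(\left(1473 + 734\right) + 7288\right) + 6998\right) \left(16560 - 21046\right) = -8532 - \left(\left(2207 + 7288\right) + 6998\right) \left(-4486\right) = -8532 - \left(9495 + 6998\right) \left(-4486\right) = -8532 - 16493 \left(-4486\right) = -8532 - -73987598 = -8532 + 73987598 = 73979066$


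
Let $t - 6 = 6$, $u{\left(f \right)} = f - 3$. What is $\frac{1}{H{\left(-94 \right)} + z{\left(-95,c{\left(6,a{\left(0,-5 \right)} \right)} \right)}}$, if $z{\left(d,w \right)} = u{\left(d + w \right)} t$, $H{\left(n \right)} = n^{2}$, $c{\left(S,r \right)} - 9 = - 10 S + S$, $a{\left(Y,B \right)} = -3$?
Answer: $\frac{1}{7120} \approx 0.00014045$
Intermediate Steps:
$u{\left(f \right)} = -3 + f$
$c{\left(S,r \right)} = 9 - 9 S$ ($c{\left(S,r \right)} = 9 + \left(- 10 S + S\right) = 9 - 9 S$)
$t = 12$ ($t = 6 + 6 = 12$)
$z{\left(d,w \right)} = -36 + 12 d + 12 w$ ($z{\left(d,w \right)} = \left(-3 + \left(d + w\right)\right) 12 = \left(-3 + d + w\right) 12 = -36 + 12 d + 12 w$)
$\frac{1}{H{\left(-94 \right)} + z{\left(-95,c{\left(6,a{\left(0,-5 \right)} \right)} \right)}} = \frac{1}{\left(-94\right)^{2} + \left(-36 + 12 \left(-95\right) + 12 \left(9 - 54\right)\right)} = \frac{1}{8836 - \left(1176 - 12 \left(9 - 54\right)\right)} = \frac{1}{8836 - 1716} = \frac{1}{7120}$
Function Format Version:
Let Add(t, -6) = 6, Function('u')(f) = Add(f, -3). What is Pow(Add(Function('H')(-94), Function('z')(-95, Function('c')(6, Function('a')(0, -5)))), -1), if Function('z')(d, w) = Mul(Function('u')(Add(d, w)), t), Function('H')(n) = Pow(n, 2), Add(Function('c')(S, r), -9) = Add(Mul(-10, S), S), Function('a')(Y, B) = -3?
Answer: Rational(1, 7120) ≈ 0.00014045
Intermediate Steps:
Function('u')(f) = Add(-3, f)
Function('c')(S, r) = Add(9, Mul(-9, S)) (Function('c')(S, r) = Add(9, Add(Mul(-10, S), S)) = Add(9, Mul(-9, S)))
t = 12 (t = Add(6, 6) = 12)
Function('z')(d, w) = Add(-36, Mul(12, d), Mul(12, w)) (Function('z')(d, w) = Mul(Add(-3, Add(d, w)), 12) = Mul(Add(-3, d, w), 12) = Add(-36, Mul(12, d), Mul(12, w)))
Pow(Add(Function('H')(-94), Function('z')(-95, Function('c')(6, Function('a')(0, -5)))), -1) = Pow(Add(Pow(-94, 2), Add(-36, Mul(12, -95), Mul(12, Add(9, Mul(-9, 6))))), -1) = Pow(Add(8836, Add(-36, -1140, Mul(12, Add(9, -54)))), -1) = Pow(Add(8836, Add(-36, -1140, Mul(12, -45))), -1) = Pow(Add(8836, Add(-36, -1140, -540)), -1) = Pow(Add(8836, -1716), -1) = Pow(7120, -1) = Rational(1, 7120)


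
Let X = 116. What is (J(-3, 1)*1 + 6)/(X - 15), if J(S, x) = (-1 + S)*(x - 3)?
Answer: 14/101 ≈ 0.13861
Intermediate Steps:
J(S, x) = (-1 + S)*(-3 + x)
(J(-3, 1)*1 + 6)/(X - 15) = ((3 - 1*1 - 3*(-3) - 3*1)*1 + 6)/(116 - 15) = ((3 - 1 + 9 - 3)*1 + 6)/101 = (8*1 + 6)*(1/101) = (8 + 6)*(1/101) = 14*(1/101) = 14/101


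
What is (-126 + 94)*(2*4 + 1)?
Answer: -288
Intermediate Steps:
(-126 + 94)*(2*4 + 1) = -32*(8 + 1) = -32*9 = -288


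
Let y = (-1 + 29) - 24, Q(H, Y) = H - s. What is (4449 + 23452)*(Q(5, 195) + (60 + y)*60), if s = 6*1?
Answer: 107111939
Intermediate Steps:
s = 6
Q(H, Y) = -6 + H (Q(H, Y) = H - 1*6 = H - 6 = -6 + H)
y = 4 (y = 28 - 24 = 4)
(4449 + 23452)*(Q(5, 195) + (60 + y)*60) = (4449 + 23452)*((-6 + 5) + (60 + 4)*60) = 27901*(-1 + 64*60) = 27901*(-1 + 3840) = 27901*3839 = 107111939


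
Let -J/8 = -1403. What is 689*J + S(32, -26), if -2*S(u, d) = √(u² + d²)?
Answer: 7733336 - 5*√17 ≈ 7.7333e+6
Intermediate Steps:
J = 11224 (J = -8*(-1403) = 11224)
S(u, d) = -√(d² + u²)/2 (S(u, d) = -√(u² + d²)/2 = -√(d² + u²)/2)
689*J + S(32, -26) = 689*11224 - √((-26)² + 32²)/2 = 7733336 - √(676 + 1024)/2 = 7733336 - 5*√17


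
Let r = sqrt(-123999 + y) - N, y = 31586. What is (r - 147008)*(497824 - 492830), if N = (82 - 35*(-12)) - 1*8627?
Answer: -693581702 + 4994*I*sqrt(92413) ≈ -6.9358e+8 + 1.5182e+6*I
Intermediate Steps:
N = -8125 (N = (82 + 420) - 8627 = 502 - 8627 = -8125)
r = 8125 + I*sqrt(92413) (r = sqrt(-123999 + 31586) - 1*(-8125) = sqrt(-92413) + 8125 = I*sqrt(92413) + 8125 = 8125 + I*sqrt(92413) ≈ 8125.0 + 304.0*I)
(r - 147008)*(497824 - 492830) = ((8125 + I*sqrt(92413)) - 147008)*(497824 - 492830) = (-138883 + I*sqrt(92413))*4994 = -693581702 + 4994*I*sqrt(92413)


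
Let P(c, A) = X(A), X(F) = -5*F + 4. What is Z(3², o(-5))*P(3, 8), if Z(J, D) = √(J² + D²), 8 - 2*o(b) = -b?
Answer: -54*√37 ≈ -328.47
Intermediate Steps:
o(b) = 4 + b/2 (o(b) = 4 - (-1)*b/2 = 4 + b/2)
X(F) = 4 - 5*F
P(c, A) = 4 - 5*A
Z(J, D) = √(D² + J²)
Z(3², o(-5))*P(3, 8) = √((4 + (½)*(-5))² + (3²)²)*(4 - 5*8) = √((4 - 5/2)² + 9²)*(4 - 40) = √((3/2)² + 81)*(-36) = √(9/4 + 81)*(-36) = √(333/4)*(-36) = (3*√37/2)*(-36) = -54*√37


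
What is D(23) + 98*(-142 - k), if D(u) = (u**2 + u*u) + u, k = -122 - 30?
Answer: 2061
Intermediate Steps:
k = -152
D(u) = u + 2*u**2 (D(u) = (u**2 + u**2) + u = 2*u**2 + u = u + 2*u**2)
D(23) + 98*(-142 - k) = 23*(1 + 2*23) + 98*(-142 - 1*(-152)) = 23*(1 + 46) + 98*(-142 + 152) = 23*47 + 98*10 = 1081 + 980 = 2061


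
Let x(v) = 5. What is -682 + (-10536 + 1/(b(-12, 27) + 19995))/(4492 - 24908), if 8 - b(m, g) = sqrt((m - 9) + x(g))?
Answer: -5566940328969403/8168850430400 - I/2042212607600 ≈ -681.48 - 4.8966e-13*I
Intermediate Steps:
b(m, g) = 8 - sqrt(-4 + m) (b(m, g) = 8 - sqrt((m - 9) + 5) = 8 - sqrt((-9 + m) + 5) = 8 - sqrt(-4 + m))
-682 + (-10536 + 1/(b(-12, 27) + 19995))/(4492 - 24908) = -682 + (-10536 + 1/((8 - sqrt(-4 - 12)) + 19995))/(4492 - 24908) = -682 + (-10536 + 1/((8 - sqrt(-16)) + 19995))/(-20416) = -682 + (-10536 + 1/((8 - 4*I) + 19995))*(-1/20416) = -682 + (-10536 + 1/(20003 - 4*I))*(-1/20416) = -682 + (-10536 + (20003 + 4*I)/400120025)*(-1/20416) = -682 + (1317/2552 - (20003 + 4*I)/8168850430400) = -1739147/2552 - (20003 + 4*I)/8168850430400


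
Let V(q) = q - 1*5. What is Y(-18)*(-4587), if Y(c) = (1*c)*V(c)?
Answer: -1899018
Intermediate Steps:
V(q) = -5 + q (V(q) = q - 5 = -5 + q)
Y(c) = c*(-5 + c) (Y(c) = (1*c)*(-5 + c) = c*(-5 + c))
Y(-18)*(-4587) = -18*(-5 - 18)*(-4587) = -18*(-23)*(-4587) = 414*(-4587) = -1899018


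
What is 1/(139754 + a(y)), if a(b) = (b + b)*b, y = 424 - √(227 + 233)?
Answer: 250113/124451449858 + 848*√115/62225724929 ≈ 2.1559e-6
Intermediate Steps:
y = 424 - 2*√115 (y = 424 - √460 = 424 - 2*√115 ≈ 402.55)
a(b) = 2*b² (a(b) = (2*b)*b = 2*b²)
1/(139754 + a(y)) = 1/(139754 + 2*(424 - 2*√115)²)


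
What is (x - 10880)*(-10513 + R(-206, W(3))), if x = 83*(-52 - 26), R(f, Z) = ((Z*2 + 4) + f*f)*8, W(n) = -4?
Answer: -5708476822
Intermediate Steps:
R(f, Z) = 32 + 8*f² + 16*Z (R(f, Z) = ((2*Z + 4) + f²)*8 = ((4 + 2*Z) + f²)*8 = (4 + f² + 2*Z)*8 = 32 + 8*f² + 16*Z)
x = -6474 (x = 83*(-78) = -6474)
(x - 10880)*(-10513 + R(-206, W(3))) = (-6474 - 10880)*(-10513 + (32 + 8*(-206)² + 16*(-4))) = -17354*(-10513 + (32 + 8*42436 - 64)) = -17354*(-10513 + (32 + 339488 - 64)) = -17354*(-10513 + 339456) = -17354*328943 = -5708476822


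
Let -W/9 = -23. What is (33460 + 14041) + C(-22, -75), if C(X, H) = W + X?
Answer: 47686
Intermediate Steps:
W = 207 (W = -9*(-23) = 207)
C(X, H) = 207 + X
(33460 + 14041) + C(-22, -75) = (33460 + 14041) + (207 - 22) = 47501 + 185 = 47686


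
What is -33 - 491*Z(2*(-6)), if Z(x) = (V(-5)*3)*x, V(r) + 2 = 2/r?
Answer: -212277/5 ≈ -42455.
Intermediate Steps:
V(r) = -2 + 2/r
Z(x) = -36*x/5 (Z(x) = ((-2 + 2/(-5))*3)*x = ((-2 + 2*(-⅕))*3)*x = ((-2 - ⅖)*3)*x = (-12/5*3)*x = -36*x/5)
-33 - 491*Z(2*(-6)) = -33 - (-17676)*2*(-6)/5 = -33 - (-17676)*(-12)/5 = -33 - 491*432/5 = -33 - 212112/5 = -212277/5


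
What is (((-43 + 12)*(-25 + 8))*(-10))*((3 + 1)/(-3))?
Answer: 21080/3 ≈ 7026.7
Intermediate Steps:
(((-43 + 12)*(-25 + 8))*(-10))*((3 + 1)/(-3)) = (-31*(-17)*(-10))*(4*(-⅓)) = (527*(-10))*(-4/3) = -5270*(-4/3) = 21080/3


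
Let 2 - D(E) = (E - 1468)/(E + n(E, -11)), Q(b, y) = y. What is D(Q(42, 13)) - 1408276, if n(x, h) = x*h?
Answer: -36615415/26 ≈ -1.4083e+6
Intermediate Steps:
n(x, h) = h*x
D(E) = 2 + (-1468 + E)/(10*E) (D(E) = 2 - (E - 1468)/(E - 11*E) = 2 - (-1468 + E)/((-10*E)) = 2 - (-1468 + E)*(-1/(10*E)) = 2 - (-1)*(-1468 + E)/(10*E) = 2 + (-1468 + E)/(10*E))
D(Q(42, 13)) - 1408276 = (1/10)*(-1468 + 21*13)/13 - 1408276 = (1/10)*(1/13)*(-1468 + 273) - 1408276 = (1/10)*(1/13)*(-1195) - 1408276 = -239/26 - 1408276 = -36615415/26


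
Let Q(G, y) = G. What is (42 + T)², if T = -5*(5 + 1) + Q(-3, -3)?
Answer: 81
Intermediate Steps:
T = -33 (T = -5*(5 + 1) - 3 = -5*6 - 3 = -1*30 - 3 = -30 - 3 = -33)
(42 + T)² = (42 - 33)² = 9² = 81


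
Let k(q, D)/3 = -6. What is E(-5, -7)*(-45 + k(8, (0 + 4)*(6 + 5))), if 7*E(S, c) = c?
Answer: 63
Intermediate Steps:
E(S, c) = c/7
k(q, D) = -18 (k(q, D) = 3*(-6) = -18)
E(-5, -7)*(-45 + k(8, (0 + 4)*(6 + 5))) = ((⅐)*(-7))*(-45 - 18) = -1*(-63) = 63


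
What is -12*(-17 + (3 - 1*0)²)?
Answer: 96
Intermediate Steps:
-12*(-17 + (3 - 1*0)²) = -12*(-17 + (3 + 0)²) = -12*(-17 + 3²) = -12*(-17 + 9) = -12*(-8) = 96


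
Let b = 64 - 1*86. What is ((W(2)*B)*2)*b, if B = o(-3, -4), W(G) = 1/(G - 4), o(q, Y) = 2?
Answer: 44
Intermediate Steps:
W(G) = 1/(-4 + G)
B = 2
b = -22 (b = 64 - 86 = -22)
((W(2)*B)*2)*b = ((2/(-4 + 2))*2)*(-22) = ((2/(-2))*2)*(-22) = (-½*2*2)*(-22) = -1*2*(-22) = -2*(-22) = 44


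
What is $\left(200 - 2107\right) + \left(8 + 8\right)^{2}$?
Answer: $-1651$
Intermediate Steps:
$\left(200 - 2107\right) + \left(8 + 8\right)^{2} = -1907 + 16^{2} = -1907 + 256 = -1651$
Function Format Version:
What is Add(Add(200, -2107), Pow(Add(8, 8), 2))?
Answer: -1651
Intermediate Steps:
Add(Add(200, -2107), Pow(Add(8, 8), 2)) = Add(-1907, Pow(16, 2)) = Add(-1907, 256) = -1651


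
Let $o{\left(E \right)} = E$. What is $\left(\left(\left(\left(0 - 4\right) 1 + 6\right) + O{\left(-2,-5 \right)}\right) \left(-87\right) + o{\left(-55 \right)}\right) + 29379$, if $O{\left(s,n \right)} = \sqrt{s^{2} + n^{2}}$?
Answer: $29150 - 87 \sqrt{29} \approx 28682.0$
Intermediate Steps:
$O{\left(s,n \right)} = \sqrt{n^{2} + s^{2}}$
$\left(\left(\left(\left(0 - 4\right) 1 + 6\right) + O{\left(-2,-5 \right)}\right) \left(-87\right) + o{\left(-55 \right)}\right) + 29379 = \left(\left(\left(\left(0 - 4\right) 1 + 6\right) + \sqrt{\left(-5\right)^{2} + \left(-2\right)^{2}}\right) \left(-87\right) - 55\right) + 29379 = \left(\left(\left(\left(-4\right) 1 + 6\right) + \sqrt{25 + 4}\right) \left(-87\right) - 55\right) + 29379 = \left(\left(\left(-4 + 6\right) + \sqrt{29}\right) \left(-87\right) - 55\right) + 29379 = \left(\left(2 + \sqrt{29}\right) \left(-87\right) - 55\right) + 29379 = \left(\left(-174 - 87 \sqrt{29}\right) - 55\right) + 29379 = \left(-229 - 87 \sqrt{29}\right) + 29379 = 29150 - 87 \sqrt{29}$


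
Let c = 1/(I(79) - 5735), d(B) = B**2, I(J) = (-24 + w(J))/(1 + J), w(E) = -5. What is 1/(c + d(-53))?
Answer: 458829/1288850581 ≈ 0.00035600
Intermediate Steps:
I(J) = -29/(1 + J) (I(J) = (-24 - 5)/(1 + J) = -29/(1 + J))
c = -80/458829 (c = 1/(-29/(1 + 79) - 5735) = 1/(-29/80 - 5735) = 1/(-458829/80) = -80/458829 ≈ -0.00017436)
1/(c + d(-53)) = 1/(-80/458829 + (-53)**2) = 1/(-80/458829 + 2809) = 1/(1288850581/458829) = 458829/1288850581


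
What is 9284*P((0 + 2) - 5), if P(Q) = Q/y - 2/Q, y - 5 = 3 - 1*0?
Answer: 16247/6 ≈ 2707.8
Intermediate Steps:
y = 8 (y = 5 + (3 - 1*0) = 5 + (3 + 0) = 5 + 3 = 8)
P(Q) = -2/Q + Q/8 (P(Q) = Q/8 - 2/Q = -2/Q + Q/8)
9284*P((0 + 2) - 5) = 9284*(-2/((0 + 2) - 5) + ((0 + 2) - 5)/8) = 9284*(-2/(2 - 5) + (2 - 5)/8) = 9284*(-2/(-3) + (⅛)*(-3)) = 9284*(-2*(-⅓) - 3/8) = 9284*(⅔ - 3/8) = 9284*(7/24) = 16247/6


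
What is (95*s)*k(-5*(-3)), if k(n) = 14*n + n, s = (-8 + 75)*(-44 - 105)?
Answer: -213386625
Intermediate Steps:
s = -9983 (s = 67*(-149) = -9983)
k(n) = 15*n
(95*s)*k(-5*(-3)) = (95*(-9983))*(15*(-5*(-3))) = -14225775*15 = -948385*225 = -213386625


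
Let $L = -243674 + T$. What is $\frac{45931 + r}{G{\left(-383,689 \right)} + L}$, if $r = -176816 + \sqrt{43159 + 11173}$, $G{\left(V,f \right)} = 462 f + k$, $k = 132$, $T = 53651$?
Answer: $- \frac{130885}{128427} + \frac{34 \sqrt{47}}{128427} \approx -1.0173$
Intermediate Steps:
$G{\left(V,f \right)} = 132 + 462 f$ ($G{\left(V,f \right)} = 462 f + 132 = 132 + 462 f$)
$r = -176816 + 34 \sqrt{47}$ ($r = -176816 + \sqrt{54332} = -176816 + 34 \sqrt{47} \approx -1.7658 \cdot 10^{5}$)
$L = -190023$ ($L = -243674 + 53651 = -190023$)
$\frac{45931 + r}{G{\left(-383,689 \right)} + L} = \frac{45931 - \left(176816 - 34 \sqrt{47}\right)}{\left(132 + 462 \cdot 689\right) - 190023} = \frac{-130885 + 34 \sqrt{47}}{\left(132 + 318318\right) - 190023} = \frac{-130885 + 34 \sqrt{47}}{318450 - 190023} = \frac{-130885 + 34 \sqrt{47}}{128427} = \left(-130885 + 34 \sqrt{47}\right) \frac{1}{128427} = - \frac{130885}{128427} + \frac{34 \sqrt{47}}{128427}$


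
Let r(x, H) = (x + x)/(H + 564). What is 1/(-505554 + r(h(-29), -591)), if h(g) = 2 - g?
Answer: -27/13650020 ≈ -1.9780e-6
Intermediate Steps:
r(x, H) = 2*x/(564 + H) (r(x, H) = (2*x)/(564 + H) = 2*x/(564 + H))
1/(-505554 + r(h(-29), -591)) = 1/(-505554 + 2*(2 - 1*(-29))/(564 - 591)) = 1/(-505554 + 2*(2 + 29)/(-27)) = 1/(-505554 + 2*31*(-1/27)) = 1/(-505554 - 62/27) = 1/(-13650020/27) = -27/13650020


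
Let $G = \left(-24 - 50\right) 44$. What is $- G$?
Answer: $3256$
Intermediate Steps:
$G = -3256$ ($G = \left(-74\right) 44 = -3256$)
$- G = \left(-1\right) \left(-3256\right) = 3256$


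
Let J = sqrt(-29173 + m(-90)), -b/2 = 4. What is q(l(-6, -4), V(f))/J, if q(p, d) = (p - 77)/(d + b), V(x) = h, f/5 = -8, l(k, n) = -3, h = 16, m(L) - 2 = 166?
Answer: 2*I*sqrt(29005)/5801 ≈ 0.058717*I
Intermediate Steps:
b = -8 (b = -2*4 = -8)
m(L) = 168 (m(L) = 2 + 166 = 168)
J = I*sqrt(29005) (J = sqrt(-29173 + 168) = sqrt(-29005) = I*sqrt(29005) ≈ 170.31*I)
f = -40 (f = 5*(-8) = -40)
V(x) = 16
q(p, d) = (-77 + p)/(-8 + d) (q(p, d) = (p - 77)/(d - 8) = (-77 + p)/(-8 + d))
q(l(-6, -4), V(f))/J = ((-77 - 3)/(-8 + 16))/((I*sqrt(29005))) = (-80/8)*(-I*sqrt(29005)/29005) = ((1/8)*(-80))*(-I*sqrt(29005)/29005) = -(-2)*I*sqrt(29005)/5801 = 2*I*sqrt(29005)/5801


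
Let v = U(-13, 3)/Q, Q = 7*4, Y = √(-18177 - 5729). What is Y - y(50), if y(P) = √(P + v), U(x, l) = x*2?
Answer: -√9618/14 + I*√23906 ≈ -7.0051 + 154.62*I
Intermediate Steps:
U(x, l) = 2*x
Y = I*√23906 (Y = √(-23906) = I*√23906 ≈ 154.62*I)
Q = 28
v = -13/14 (v = (2*(-13))/28 = -26*1/28 = -13/14 ≈ -0.92857)
y(P) = √(-13/14 + P) (y(P) = √(P - 13/14) = √(-13/14 + P))
Y - y(50) = I*√23906 - √(-182 + 196*50)/14 = I*√23906 - √(-182 + 9800)/14 = I*√23906 - √9618/14 = -√9618/14 + I*√23906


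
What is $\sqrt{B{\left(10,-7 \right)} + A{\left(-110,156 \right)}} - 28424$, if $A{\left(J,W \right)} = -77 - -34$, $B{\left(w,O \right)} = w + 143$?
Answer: $-28424 + \sqrt{110} \approx -28414.0$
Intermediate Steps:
$B{\left(w,O \right)} = 143 + w$
$A{\left(J,W \right)} = -43$ ($A{\left(J,W \right)} = -77 + 34 = -43$)
$\sqrt{B{\left(10,-7 \right)} + A{\left(-110,156 \right)}} - 28424 = \sqrt{\left(143 + 10\right) - 43} - 28424 = \sqrt{153 - 43} - 28424 = \sqrt{110} - 28424 = -28424 + \sqrt{110}$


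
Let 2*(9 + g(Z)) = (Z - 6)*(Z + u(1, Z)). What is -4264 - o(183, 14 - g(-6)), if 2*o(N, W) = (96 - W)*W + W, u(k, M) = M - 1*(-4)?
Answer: -2739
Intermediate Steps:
u(k, M) = 4 + M (u(k, M) = M + 4 = 4 + M)
g(Z) = -9 + (-6 + Z)*(4 + 2*Z)/2 (g(Z) = -9 + ((Z - 6)*(Z + (4 + Z)))/2 = -9 + ((-6 + Z)*(4 + 2*Z))/2 = -9 + (-6 + Z)*(4 + 2*Z)/2)
o(N, W) = W/2 + W*(96 - W)/2 (o(N, W) = ((96 - W)*W + W)/2 = (W*(96 - W) + W)/2 = (W + W*(96 - W))/2 = W/2 + W*(96 - W)/2)
-4264 - o(183, 14 - g(-6)) = -4264 - (14 - (-21 + (-6)² - 4*(-6)))*(97 - (14 - (-21 + (-6)² - 4*(-6))))/2 = -4264 - (14 - (-21 + 36 + 24))*(97 - (14 - (-21 + 36 + 24)))/2 = -4264 - (14 - 1*39)*(97 - (14 - 1*39))/2 = -4264 - (14 - 39)*(97 - (14 - 39))/2 = -4264 - (-25)*(97 - 1*(-25))/2 = -4264 - (-25)*(97 + 25)/2 = -4264 - (-25)*122/2 = -4264 - 1*(-1525) = -4264 + 1525 = -2739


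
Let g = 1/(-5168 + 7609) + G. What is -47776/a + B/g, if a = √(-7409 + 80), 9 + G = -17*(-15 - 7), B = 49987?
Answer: 122018267/890966 + 47776*I*√7329/7329 ≈ 136.95 + 558.07*I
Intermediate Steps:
G = 365 (G = -9 - 17*(-15 - 7) = -9 - 17*(-22) = -9 + 374 = 365)
a = I*√7329 (a = √(-7329) = I*√7329 ≈ 85.61*I)
g = 890966/2441 (g = 1/(-5168 + 7609) + 365 = 1/2441 + 365 = 890966/2441 ≈ 365.00)
-47776/a + B/g = -47776*(-I*√7329/7329) + 49987/(890966/2441) = -(-47776)*I*√7329/7329 + 49987*(2441/890966) = 47776*I*√7329/7329 + 122018267/890966 = 122018267/890966 + 47776*I*√7329/7329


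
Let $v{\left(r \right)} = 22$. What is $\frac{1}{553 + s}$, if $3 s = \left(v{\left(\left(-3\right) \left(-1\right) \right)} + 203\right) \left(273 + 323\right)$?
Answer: $\frac{1}{45253} \approx 2.2098 \cdot 10^{-5}$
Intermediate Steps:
$s = 44700$ ($s = \frac{\left(22 + 203\right) \left(273 + 323\right)}{3} = \frac{225 \cdot 596}{3} = \frac{1}{3} \cdot 134100 = 44700$)
$\frac{1}{553 + s} = \frac{1}{553 + 44700} = \frac{1}{45253}$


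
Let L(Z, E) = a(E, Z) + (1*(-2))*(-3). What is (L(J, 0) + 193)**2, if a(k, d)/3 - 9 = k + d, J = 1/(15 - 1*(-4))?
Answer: 18464209/361 ≈ 51147.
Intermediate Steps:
J = 1/19 (J = 1/(15 + 4) = 1/19 ≈ 0.052632)
a(k, d) = 27 + 3*d + 3*k (a(k, d) = 27 + 3*(k + d) = 27 + 3*(d + k) = 27 + (3*d + 3*k) = 27 + 3*d + 3*k)
L(Z, E) = 33 + 3*E + 3*Z (L(Z, E) = (27 + 3*Z + 3*E) + (1*(-2))*(-3) = (27 + 3*E + 3*Z) - 2*(-3) = (27 + 3*E + 3*Z) + 6 = 33 + 3*E + 3*Z)
(L(J, 0) + 193)**2 = ((33 + 3*0 + 3*(1/19)) + 193)**2 = ((33 + 0 + 3/19) + 193)**2 = (630/19 + 193)**2 = (4297/19)**2 = 18464209/361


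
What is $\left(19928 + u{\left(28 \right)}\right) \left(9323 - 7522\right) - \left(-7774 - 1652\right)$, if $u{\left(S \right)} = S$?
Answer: $35950182$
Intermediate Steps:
$\left(19928 + u{\left(28 \right)}\right) \left(9323 - 7522\right) - \left(-7774 - 1652\right) = \left(19928 + 28\right) \left(9323 - 7522\right) - \left(-7774 - 1652\right) = 19956 \cdot 1801 - -9426 = 35940756 + 9426 = 35950182$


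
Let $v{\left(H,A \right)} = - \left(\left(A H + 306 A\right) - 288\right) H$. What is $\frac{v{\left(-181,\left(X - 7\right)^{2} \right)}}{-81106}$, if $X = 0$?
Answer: $- \frac{1056497}{81106} \approx -13.026$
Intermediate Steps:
$v{\left(H,A \right)} = - H \left(-288 + 306 A + A H\right)$ ($v{\left(H,A \right)} = - \left(\left(306 A + A H\right) - 288\right) H = - \left(-288 + 306 A + A H\right) H = - H \left(-288 + 306 A + A H\right)$)
$\frac{v{\left(-181,\left(X - 7\right)^{2} \right)}}{-81106} = \frac{\left(-181\right) \left(288 - 306 \left(0 - 7\right)^{2} - \left(0 - 7\right)^{2} \left(-181\right)\right)}{-81106} = - 181 \left(288 - 306 \left(-7\right)^{2} - \left(-7\right)^{2} \left(-181\right)\right) \left(- \frac{1}{81106}\right) = - 181 \left(288 - 14994 - 49 \left(-181\right)\right) \left(- \frac{1}{81106}\right) = - 181 \left(288 - 14994 + 8869\right) \left(- \frac{1}{81106}\right) = \left(-181\right) \left(-5837\right) \left(- \frac{1}{81106}\right) = 1056497 \left(- \frac{1}{81106}\right) = - \frac{1056497}{81106}$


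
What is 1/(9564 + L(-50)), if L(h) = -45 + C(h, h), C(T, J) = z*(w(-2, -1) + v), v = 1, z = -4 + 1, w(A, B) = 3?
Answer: 1/9507 ≈ 0.00010519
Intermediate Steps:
z = -3
C(T, J) = -12 (C(T, J) = -3*(3 + 1) = -3*4 = -12)
L(h) = -57 (L(h) = -45 - 12 = -57)
1/(9564 + L(-50)) = 1/(9564 - 57) = 1/9507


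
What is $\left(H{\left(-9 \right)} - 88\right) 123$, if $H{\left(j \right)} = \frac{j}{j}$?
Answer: $-10701$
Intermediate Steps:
$H{\left(j \right)} = 1$
$\left(H{\left(-9 \right)} - 88\right) 123 = \left(1 - 88\right) 123 = \left(-87\right) 123 = -10701$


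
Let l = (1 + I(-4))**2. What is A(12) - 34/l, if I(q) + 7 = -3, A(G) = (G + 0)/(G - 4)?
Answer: 175/162 ≈ 1.0802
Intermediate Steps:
A(G) = G/(-4 + G)
I(q) = -10 (I(q) = -7 - 3 = -10)
l = 81 (l = (1 - 10)**2 = (-9)**2 = 81)
A(12) - 34/l = 12/(-4 + 12) - 34/81 = 12/8 - 34*1/81 = 12*(1/8) - 34/81 = 3/2 - 34/81 = 175/162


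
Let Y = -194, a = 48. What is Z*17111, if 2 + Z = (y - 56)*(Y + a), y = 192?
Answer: -339790238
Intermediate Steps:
Z = -19858 (Z = -2 + (192 - 56)*(-194 + 48) = -2 + 136*(-146) = -2 - 19856 = -19858)
Z*17111 = -19858*17111 = -339790238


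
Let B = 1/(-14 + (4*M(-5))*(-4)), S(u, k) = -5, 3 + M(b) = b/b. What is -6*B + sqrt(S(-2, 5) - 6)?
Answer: -1/3 + I*sqrt(11) ≈ -0.33333 + 3.3166*I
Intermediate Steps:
M(b) = -2 (M(b) = -3 + b/b = -3 + 1 = -2)
B = 1/18 (B = 1/(-14 + (4*(-2))*(-4)) = 1/(-14 - 8*(-4)) = 1/(-14 + 32) = 1/18 ≈ 0.055556)
-6*B + sqrt(S(-2, 5) - 6) = -6*1/18 + sqrt(-5 - 6) = -1/3 + sqrt(-11) = -1/3 + I*sqrt(11)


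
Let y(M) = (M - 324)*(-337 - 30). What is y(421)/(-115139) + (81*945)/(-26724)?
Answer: -27017069/10573796 ≈ -2.5551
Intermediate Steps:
y(M) = 118908 - 367*M (y(M) = (-324 + M)*(-367) = 118908 - 367*M)
y(421)/(-115139) + (81*945)/(-26724) = (118908 - 367*421)/(-115139) + (81*945)/(-26724) = (118908 - 154507)*(-1/115139) + 76545*(-1/26724) = -35599*(-1/115139) - 25515/8908 = 367/1187 - 25515/8908 = -27017069/10573796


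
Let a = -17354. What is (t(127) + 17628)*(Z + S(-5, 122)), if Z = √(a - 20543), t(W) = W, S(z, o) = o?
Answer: 2166110 + 17755*I*√37897 ≈ 2.1661e+6 + 3.4564e+6*I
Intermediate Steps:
Z = I*√37897 (Z = √(-17354 - 20543) = √(-37897) = I*√37897 ≈ 194.67*I)
(t(127) + 17628)*(Z + S(-5, 122)) = (127 + 17628)*(I*√37897 + 122) = 17755*(122 + I*√37897) = 2166110 + 17755*I*√37897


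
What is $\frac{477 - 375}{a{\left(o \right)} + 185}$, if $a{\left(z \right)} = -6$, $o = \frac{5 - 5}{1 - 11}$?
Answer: $\frac{102}{179} \approx 0.56983$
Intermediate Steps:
$o = 0$ ($o = \frac{0}{-10} = 0 \left(- \frac{1}{10}\right) = 0$)
$\frac{477 - 375}{a{\left(o \right)} + 185} = \frac{477 - 375}{-6 + 185} = \frac{102}{179}$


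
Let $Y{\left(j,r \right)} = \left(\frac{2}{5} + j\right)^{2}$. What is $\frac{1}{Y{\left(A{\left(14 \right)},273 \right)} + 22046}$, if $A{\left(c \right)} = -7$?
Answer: $\frac{25}{552239} \approx 4.527 \cdot 10^{-5}$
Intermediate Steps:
$Y{\left(j,r \right)} = \left(\frac{2}{5} + j\right)^{2}$ ($Y{\left(j,r \right)} = \left(2 \cdot \frac{1}{5} + j\right)^{2} = \left(\frac{2}{5} + j\right)^{2}$)
$\frac{1}{Y{\left(A{\left(14 \right)},273 \right)} + 22046} = \frac{1}{\frac{\left(2 + 5 \left(-7\right)\right)^{2}}{25} + 22046} = \frac{1}{\frac{\left(2 - 35\right)^{2}}{25} + 22046} = \frac{1}{\frac{\left(-33\right)^{2}}{25} + 22046} = \frac{1}{\frac{1}{25} \cdot 1089 + 22046} = \frac{1}{\frac{1089}{25} + 22046} = \frac{1}{\frac{552239}{25}} = \frac{25}{552239}$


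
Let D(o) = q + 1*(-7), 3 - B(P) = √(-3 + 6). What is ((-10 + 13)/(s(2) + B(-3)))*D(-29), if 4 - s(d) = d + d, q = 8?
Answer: 3/2 + √3/2 ≈ 2.3660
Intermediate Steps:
s(d) = 4 - 2*d (s(d) = 4 - (d + d) = 4 - 2*d)
B(P) = 3 - √3 (B(P) = 3 - √(-3 + 6) = 3 - √3)
D(o) = 1 (D(o) = 8 + 1*(-7) = 8 - 7 = 1)
((-10 + 13)/(s(2) + B(-3)))*D(-29) = ((-10 + 13)/((4 - 2*2) + (3 - √3)))*1 = (3/((4 - 4) + (3 - √3)))*1 = (3/(0 + (3 - √3)))*1 = (3/(3 - √3))*1 = 3/(3 - √3)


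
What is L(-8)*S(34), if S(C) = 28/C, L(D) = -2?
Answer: -28/17 ≈ -1.6471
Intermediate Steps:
L(-8)*S(34) = -56/34 = -2*14/17 = -28/17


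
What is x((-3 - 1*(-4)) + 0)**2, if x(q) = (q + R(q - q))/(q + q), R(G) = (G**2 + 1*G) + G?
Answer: 1/4 ≈ 0.25000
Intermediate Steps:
R(G) = G**2 + 2*G (R(G) = (G**2 + G) + G = (G + G**2) + G = G**2 + 2*G)
x(q) = 1/2 (x(q) = (q + (q - q)*(2 + (q - q)))/(q + q) = (q + 0*(2 + 0))/((2*q)) = (q + 0*2)*(1/(2*q)) = (q + 0)*(1/(2*q)) = q*(1/(2*q)) = 1/2)
x((-3 - 1*(-4)) + 0)**2 = (1/2)**2 = 1/4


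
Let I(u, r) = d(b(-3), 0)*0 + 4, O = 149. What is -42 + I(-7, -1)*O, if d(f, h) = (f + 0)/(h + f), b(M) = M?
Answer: 554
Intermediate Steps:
d(f, h) = f/(f + h)
I(u, r) = 4 (I(u, r) = -3/(-3 + 0)*0 + 4 = -3/(-3)*0 + 4 = -3*(-1/3)*0 + 4 = 1*0 + 4 = 0 + 4 = 4)
-42 + I(-7, -1)*O = -42 + 4*149 = -42 + 596 = 554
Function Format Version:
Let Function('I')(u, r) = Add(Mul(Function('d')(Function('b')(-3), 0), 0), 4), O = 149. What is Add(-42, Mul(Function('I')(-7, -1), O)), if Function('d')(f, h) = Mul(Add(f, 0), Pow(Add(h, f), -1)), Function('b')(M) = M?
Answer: 554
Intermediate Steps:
Function('d')(f, h) = Mul(f, Pow(Add(f, h), -1))
Function('I')(u, r) = 4 (Function('I')(u, r) = Add(Mul(Mul(-3, Pow(Add(-3, 0), -1)), 0), 4) = Add(Mul(Mul(-3, Pow(-3, -1)), 0), 4) = Add(Mul(Mul(-3, Rational(-1, 3)), 0), 4) = Add(Mul(1, 0), 4) = Add(0, 4) = 4)
Add(-42, Mul(Function('I')(-7, -1), O)) = Add(-42, Mul(4, 149)) = Add(-42, 596) = 554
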